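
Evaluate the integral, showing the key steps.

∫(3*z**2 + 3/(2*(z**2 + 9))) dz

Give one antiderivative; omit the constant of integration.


Step 1. Rewrite: now ∫(3*z**2) dz + ∫(3/(2*(z**2 + 9))) dz.
Step 2. Evaluate the standard form: now z**3 + ∫(3/(2*(z**2 + 9))) dz.
Step 3. Evaluate the standard form: now z**3 + atan(z/3)/2.
Answer: z**3 + atan(z/3)/2.


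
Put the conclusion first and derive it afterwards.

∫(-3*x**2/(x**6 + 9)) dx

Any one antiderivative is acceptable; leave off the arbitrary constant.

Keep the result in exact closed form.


The answer is -atan(x**3/3)/3.
Step 1. Substitute u = x**3, turning ∫(-3*x**2/(x**6 + 9)) dx into ∫(-1/(u**2 + 9)) du: now ∫(-1/(u**2 + 9)) du.
Step 2. Evaluate the standard form: now -atan(u/3)/3.
Step 3. Substitute back u = x**3: now -atan(x**3/3)/3.
Answer: -atan(x**3/3)/3.


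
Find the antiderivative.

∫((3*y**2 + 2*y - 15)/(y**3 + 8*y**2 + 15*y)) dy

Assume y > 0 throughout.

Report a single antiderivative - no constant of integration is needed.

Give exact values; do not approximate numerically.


Answer: -log(y) - log(y + 3) + 5*log(y + 5).


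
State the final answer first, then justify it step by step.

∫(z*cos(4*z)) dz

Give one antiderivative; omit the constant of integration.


The answer is z*sin(4*z)/4 + cos(4*z)/16.
Step 1. Integrate ∫(z*cos(4*z)) dz by parts with u = z, dv = (cos(4*z)) dz, so v = sin(4*z)/4: now z*sin(4*z)/4 + ∫(-sin(4*z)/4) dz.
Step 2. Evaluate the standard form: now z*sin(4*z)/4 + cos(4*z)/16.
Answer: z*sin(4*z)/4 + cos(4*z)/16.


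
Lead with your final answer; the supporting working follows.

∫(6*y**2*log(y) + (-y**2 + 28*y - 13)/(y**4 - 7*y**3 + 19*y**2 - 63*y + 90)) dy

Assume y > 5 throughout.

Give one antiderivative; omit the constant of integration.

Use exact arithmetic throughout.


The answer is 2*y**3*log(y) - 2*y**3/3 + log(y - 5) - log(y - 2) - 4*atan(y/3)/3.
Step 1. Rewrite: now ∫(6*y**2*log(y)) dy + ∫((-y**2 + 28*y - 13)/(y**4 - 7*y**3 + 19*y**2 - 63*y + 90)) dy.
Step 2. Integrate ∫(6*y**2*log(y)) dy by parts with u = log(y), dv = (6*y**2) dy, so v = 2*y**3 [assuming y > 0]: now 2*y**3*log(y) + ∫(-2*y**2) dy + ∫((-y**2 + 28*y - 13)/(y**4 - 7*y**3 + 19*y**2 - 63*y + 90)) dy.
Step 3. Evaluate the standard form: now 2*y**3*log(y) - 2*y**3/3 + ∫((-y**2 + 28*y - 13)/(y**4 - 7*y**3 + 19*y**2 - 63*y + 90)) dy.
Step 4. Decompose ∫((-y**2 + 28*y - 13)/(y**4 - 7*y**3 + 19*y**2 - 63*y + 90)) dy by partial fractions, (-y**2 + 28*y - 13)/(y**4 - 7*y**3 + 19*y**2 - 63*y + 90) = -4/(y**2 + 9) - 1/(y - 2) + 1/(y - 5): now 2*y**3*log(y) - 2*y**3/3 + ∫(1/(y - 5)) dy + ∫(-1/(y - 2)) dy + ∫(-4/(y**2 + 9)) dy.
Step 5. Evaluate the standard form [assuming y > 5]: now 2*y**3*log(y) - 2*y**3/3 + log(y - 5) + ∫(-1/(y - 2)) dy + ∫(-4/(y**2 + 9)) dy.
Step 6. Evaluate the standard form [assuming y > 2]: now 2*y**3*log(y) - 2*y**3/3 + log(y - 5) - log(y - 2) + ∫(-4/(y**2 + 9)) dy.
Step 7. Evaluate the standard form: now 2*y**3*log(y) - 2*y**3/3 + log(y - 5) - log(y - 2) - 4*atan(y/3)/3.
Answer: 2*y**3*log(y) - 2*y**3/3 + log(y - 5) - log(y - 2) - 4*atan(y/3)/3.


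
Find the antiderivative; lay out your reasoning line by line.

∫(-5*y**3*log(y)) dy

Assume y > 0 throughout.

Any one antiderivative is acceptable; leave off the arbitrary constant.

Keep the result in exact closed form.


Step 1. Integrate ∫(-5*y**3*log(y)) dy by parts with u = log(y), dv = (-5*y**3) dy, so v = -5*y**4/4 [assuming y > 0]: now -5*y**4*log(y)/4 + ∫(5*y**3/4) dy.
Step 2. Evaluate the standard form: now -5*y**4*log(y)/4 + 5*y**4/16.
Answer: -5*y**4*log(y)/4 + 5*y**4/16.


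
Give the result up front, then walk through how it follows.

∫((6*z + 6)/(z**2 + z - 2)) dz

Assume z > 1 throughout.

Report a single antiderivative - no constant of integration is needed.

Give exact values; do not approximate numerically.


The answer is 4*log(z - 1) + 2*log(z + 2).
Step 1. Decompose ∫((6*z + 6)/(z**2 + z - 2)) dz by partial fractions, (6*z + 6)/(z**2 + z - 2) = 2/(z + 2) + 4/(z - 1): now ∫(4/(z - 1)) dz + ∫(2/(z + 2)) dz.
Step 2. Evaluate the standard form [assuming z > 1]: now 4*log(z - 1) + ∫(2/(z + 2)) dz.
Step 3. Evaluate the standard form [assuming z > -2]: now 4*log(z - 1) + 2*log(z + 2).
Answer: 4*log(z - 1) + 2*log(z + 2).


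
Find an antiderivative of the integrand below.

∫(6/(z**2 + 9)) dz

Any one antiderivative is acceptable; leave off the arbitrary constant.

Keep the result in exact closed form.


Answer: 2*atan(z/3).


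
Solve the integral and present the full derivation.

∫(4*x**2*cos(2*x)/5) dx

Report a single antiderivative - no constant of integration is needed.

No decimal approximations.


Step 1. Integrate ∫(4*x**2*cos(2*x)/5) dx by parts with u = x**2, dv = (4*cos(2*x)/5) dx, so v = 2*sin(2*x)/5: now 2*x**2*sin(2*x)/5 + ∫(-4*x*sin(2*x)/5) dx.
Step 2. Integrate ∫(-4*x*sin(2*x)/5) dx by parts with u = x, dv = (-4*sin(2*x)/5) dx, so v = 2*cos(2*x)/5: now 2*x**2*sin(2*x)/5 + 2*x*cos(2*x)/5 + ∫(-2*cos(2*x)/5) dx.
Step 3. Evaluate the standard form: now 2*x**2*sin(2*x)/5 + 2*x*cos(2*x)/5 - sin(2*x)/5.
Answer: 2*x**2*sin(2*x)/5 + 2*x*cos(2*x)/5 - sin(2*x)/5.


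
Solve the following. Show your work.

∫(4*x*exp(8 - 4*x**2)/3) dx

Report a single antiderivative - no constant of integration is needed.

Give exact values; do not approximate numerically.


Step 1. Substitute u = x**2 - 2, turning ∫(4*x*exp(8 - 4*x**2)/3) dx into ∫(2*exp(-4*u)/3) du: now ∫(2*exp(-4*u)/3) du.
Step 2. Evaluate the standard form: now -exp(-4*u)/6.
Step 3. Substitute back u = x**2 - 2: now -exp(8 - 4*x**2)/6.
Answer: -exp(8 - 4*x**2)/6.


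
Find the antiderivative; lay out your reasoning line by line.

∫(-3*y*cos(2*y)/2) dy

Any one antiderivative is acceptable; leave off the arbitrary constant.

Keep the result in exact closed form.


Step 1. Integrate ∫(-3*y*cos(2*y)/2) dy by parts with u = y, dv = (-3*cos(2*y)/2) dy, so v = -3*sin(2*y)/4: now -3*y*sin(2*y)/4 + ∫(3*sin(2*y)/4) dy.
Step 2. Evaluate the standard form: now -3*y*sin(2*y)/4 - 3*cos(2*y)/8.
Answer: -3*y*sin(2*y)/4 - 3*cos(2*y)/8.


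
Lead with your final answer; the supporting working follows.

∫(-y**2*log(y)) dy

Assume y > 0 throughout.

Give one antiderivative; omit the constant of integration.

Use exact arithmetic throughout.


The answer is -y**3*log(y)/3 + y**3/9.
Step 1. Integrate ∫(-y**2*log(y)) dy by parts with u = log(y), dv = (-y**2) dy, so v = -y**3/3 [assuming y > 0]: now -y**3*log(y)/3 + ∫(y**2/3) dy.
Step 2. Evaluate the standard form: now -y**3*log(y)/3 + y**3/9.
Answer: -y**3*log(y)/3 + y**3/9.


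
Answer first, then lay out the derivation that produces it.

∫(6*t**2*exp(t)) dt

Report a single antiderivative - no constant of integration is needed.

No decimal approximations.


The answer is 6*t**2*exp(t) - 12*t*exp(t) + 12*exp(t).
Step 1. Integrate ∫(6*t**2*exp(t)) dt by parts with u = t**2, dv = (6*exp(t)) dt, so v = 6*exp(t): now 6*t**2*exp(t) + ∫(-12*t*exp(t)) dt.
Step 2. Integrate ∫(-12*t*exp(t)) dt by parts with u = t, dv = (-12*exp(t)) dt, so v = -12*exp(t): now 6*t**2*exp(t) - 12*t*exp(t) + ∫(12*exp(t)) dt.
Step 3. Evaluate the standard form: now 6*t**2*exp(t) - 12*t*exp(t) + 12*exp(t).
Answer: 6*t**2*exp(t) - 12*t*exp(t) + 12*exp(t).


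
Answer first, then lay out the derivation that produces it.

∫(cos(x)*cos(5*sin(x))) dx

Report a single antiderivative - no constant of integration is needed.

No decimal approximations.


The answer is sin(5*sin(x))/5.
Step 1. Substitute u = sin(x), turning ∫(cos(x)*cos(5*sin(x))) dx into ∫(cos(5*u)) du: now ∫(cos(5*u)) du.
Step 2. Evaluate the standard form: now sin(5*u)/5.
Step 3. Substitute back u = sin(x): now sin(5*sin(x))/5.
Answer: sin(5*sin(x))/5.


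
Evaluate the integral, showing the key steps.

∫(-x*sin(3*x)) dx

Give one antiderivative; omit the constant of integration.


Step 1. Integrate ∫(-x*sin(3*x)) dx by parts with u = x, dv = (-sin(3*x)) dx, so v = cos(3*x)/3: now x*cos(3*x)/3 + ∫(-cos(3*x)/3) dx.
Step 2. Evaluate the standard form: now x*cos(3*x)/3 - sin(3*x)/9.
Answer: x*cos(3*x)/3 - sin(3*x)/9.


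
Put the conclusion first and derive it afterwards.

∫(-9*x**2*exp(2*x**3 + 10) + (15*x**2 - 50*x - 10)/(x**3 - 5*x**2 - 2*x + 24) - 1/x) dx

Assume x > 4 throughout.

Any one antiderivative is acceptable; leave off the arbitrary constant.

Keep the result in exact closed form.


The answer is -3*exp(2*x**3 + 10)/2 - log(x) + 5*log(x - 4) + 5*log(x - 3) + 5*log(x + 2).
Step 1. Rewrite: now ∫(-1/x) dx + ∫(-9*x**2*exp(2*x**3 + 10)) dx + ∫((15*x**2 - 50*x - 10)/(x**3 - 5*x**2 - 2*x + 24)) dx.
Step 2. Substitute u = x**3 + 5, turning ∫(-9*x**2*exp(2*x**3 + 10)) dx into ∫(-3*exp(2*u)) du: now ∫(-1/x) dx + ∫((15*x**2 - 50*x - 10)/(x**3 - 5*x**2 - 2*x + 24)) dx + ∫(-3*exp(2*u)) du.
Step 3. Evaluate the standard form: now -3*exp(2*u)/2 + ∫(-1/x) dx + ∫((15*x**2 - 50*x - 10)/(x**3 - 5*x**2 - 2*x + 24)) dx.
Step 4. Substitute back u = x**3 + 5: now -3*exp(2*x**3 + 10)/2 + ∫(-1/x) dx + ∫((15*x**2 - 50*x - 10)/(x**3 - 5*x**2 - 2*x + 24)) dx.
Step 5. Decompose ∫((15*x**2 - 50*x - 10)/(x**3 - 5*x**2 - 2*x + 24)) dx by partial fractions, (15*x**2 - 50*x - 10)/(x**3 - 5*x**2 - 2*x + 24) = 5/(x + 2) + 5/(x - 3) + 5/(x - 4): now -3*exp(2*x**3 + 10)/2 + ∫(-1/x) dx + ∫(5/(x - 4)) dx + ∫(5/(x - 3)) dx + ∫(5/(x + 2)) dx.
Step 6. Evaluate the standard form [assuming x > 4]: now -3*exp(2*x**3 + 10)/2 + 5*log(x - 4) + ∫(-1/x) dx + ∫(5/(x - 3)) dx + ∫(5/(x + 2)) dx.
Step 7. Evaluate the standard form [assuming x > 3]: now -3*exp(2*x**3 + 10)/2 + 5*log(x - 4) + 5*log(x - 3) + ∫(-1/x) dx + ∫(5/(x + 2)) dx.
Step 8. Evaluate the standard form [assuming x > -2]: now -3*exp(2*x**3 + 10)/2 + 5*log(x - 4) + 5*log(x - 3) + 5*log(x + 2) + ∫(-1/x) dx.
Step 9. Evaluate the standard form [assuming x > 0]: now -3*exp(2*x**3 + 10)/2 - log(x) + 5*log(x - 4) + 5*log(x - 3) + 5*log(x + 2).
Answer: -3*exp(2*x**3 + 10)/2 - log(x) + 5*log(x - 4) + 5*log(x - 3) + 5*log(x + 2).


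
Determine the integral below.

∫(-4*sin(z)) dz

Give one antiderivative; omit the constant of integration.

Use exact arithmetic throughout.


Answer: 4*cos(z).


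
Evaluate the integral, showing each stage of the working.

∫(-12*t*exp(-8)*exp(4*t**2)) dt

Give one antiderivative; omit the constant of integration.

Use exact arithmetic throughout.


Step 1. Substitute u = t**2 - 2, turning ∫(-12*t*exp(-8)*exp(4*t**2)) dt into ∫(-6*exp(4*u)) du: now ∫(-6*exp(4*u)) du.
Step 2. Evaluate the standard form: now -3*exp(4*u)/2.
Step 3. Substitute back u = t**2 - 2: now -3*exp(4*t**2 - 8)/2.
Answer: -3*exp(4*t**2 - 8)/2.


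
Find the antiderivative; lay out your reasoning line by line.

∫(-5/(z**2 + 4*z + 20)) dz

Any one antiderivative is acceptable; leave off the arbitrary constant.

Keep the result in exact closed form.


Step 1. Substitute u = -z - 2, turning ∫(-5/(z**2 + 4*z + 20)) dz into ∫(5/(u**2 + 16)) du: now ∫(5/(u**2 + 16)) du.
Step 2. Evaluate the standard form: now 5*atan(u/4)/4.
Step 3. Substitute back u = -z - 2: now -5*atan(z/4 + 1/2)/4.
Answer: -5*atan(z/4 + 1/2)/4.


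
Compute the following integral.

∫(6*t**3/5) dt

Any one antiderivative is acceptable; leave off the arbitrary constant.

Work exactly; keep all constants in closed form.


Answer: 3*t**4/10.


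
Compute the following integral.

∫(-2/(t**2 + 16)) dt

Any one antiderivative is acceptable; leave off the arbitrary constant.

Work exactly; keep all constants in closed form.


Answer: -atan(t/4)/2.


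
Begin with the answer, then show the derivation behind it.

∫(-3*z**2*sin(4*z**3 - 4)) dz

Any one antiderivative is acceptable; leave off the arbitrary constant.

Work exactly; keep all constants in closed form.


The answer is cos(4*z**3 - 4)/4.
Step 1. Substitute u = z**3 - 1, turning ∫(-3*z**2*sin(4*z**3 - 4)) dz into ∫(-sin(4*u)) du: now ∫(-sin(4*u)) du.
Step 2. Evaluate the standard form: now cos(4*u)/4.
Step 3. Substitute back u = z**3 - 1: now cos(4*z**3 - 4)/4.
Answer: cos(4*z**3 - 4)/4.


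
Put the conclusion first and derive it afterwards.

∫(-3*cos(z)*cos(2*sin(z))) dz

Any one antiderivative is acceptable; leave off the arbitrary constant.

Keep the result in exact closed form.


The answer is -3*sin(2*sin(z))/2.
Step 1. Substitute u = sin(z), turning ∫(-3*cos(z)*cos(2*sin(z))) dz into ∫(-3*cos(2*u)) du: now ∫(-3*cos(2*u)) du.
Step 2. Evaluate the standard form: now -3*sin(2*u)/2.
Step 3. Substitute back u = sin(z): now -3*sin(2*sin(z))/2.
Answer: -3*sin(2*sin(z))/2.


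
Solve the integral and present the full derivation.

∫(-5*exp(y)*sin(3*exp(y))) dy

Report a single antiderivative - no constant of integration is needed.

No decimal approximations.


Step 1. Substitute u = exp(y), turning ∫(-5*exp(y)*sin(3*exp(y))) dy into ∫(-5*sin(3*u)) du: now ∫(-5*sin(3*u)) du.
Step 2. Evaluate the standard form: now 5*cos(3*u)/3.
Step 3. Substitute back u = exp(y): now 5*cos(3*exp(y))/3.
Answer: 5*cos(3*exp(y))/3.


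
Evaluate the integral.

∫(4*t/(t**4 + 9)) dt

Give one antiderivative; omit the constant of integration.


Answer: 2*atan(t**2/3)/3.


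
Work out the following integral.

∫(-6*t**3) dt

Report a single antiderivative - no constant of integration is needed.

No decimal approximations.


Answer: -3*t**4/2.


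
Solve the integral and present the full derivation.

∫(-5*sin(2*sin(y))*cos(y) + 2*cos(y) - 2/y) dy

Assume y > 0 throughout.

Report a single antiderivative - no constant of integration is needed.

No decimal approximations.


Step 1. Rewrite: now ∫(-2/y) dy + ∫(-5*sin(2*sin(y))*cos(y)) dy + ∫(2*cos(y)) dy.
Step 2. Evaluate the standard form: now 2*sin(y) + ∫(-2/y) dy + ∫(-5*sin(2*sin(y))*cos(y)) dy.
Step 3. Substitute u = sin(y), turning ∫(-5*sin(2*sin(y))*cos(y)) dy into ∫(-5*sin(2*u)) du: now 2*sin(y) + ∫(-2/y) dy + ∫(-5*sin(2*u)) du.
Step 4. Evaluate the standard form: now 2*sin(y) + 5*cos(2*u)/2 + ∫(-2/y) dy.
Step 5. Substitute back u = sin(y): now 2*sin(y) + 5*cos(2*sin(y))/2 + ∫(-2/y) dy.
Step 6. Evaluate the standard form [assuming y > 0]: now -2*log(y) + 2*sin(y) + 5*cos(2*sin(y))/2.
Answer: -2*log(y) + 2*sin(y) + 5*cos(2*sin(y))/2.


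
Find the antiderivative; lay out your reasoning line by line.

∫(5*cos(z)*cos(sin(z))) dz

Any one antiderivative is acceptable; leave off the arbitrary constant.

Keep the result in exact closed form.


Step 1. Substitute u = sin(z), turning ∫(5*cos(z)*cos(sin(z))) dz into ∫(5*cos(u)) du: now ∫(5*cos(u)) du.
Step 2. Evaluate the standard form: now 5*sin(u).
Step 3. Substitute back u = sin(z): now 5*sin(sin(z)).
Answer: 5*sin(sin(z)).


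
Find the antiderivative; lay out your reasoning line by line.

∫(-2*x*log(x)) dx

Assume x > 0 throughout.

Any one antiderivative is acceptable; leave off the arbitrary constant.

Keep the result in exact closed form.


Step 1. Integrate ∫(-2*x*log(x)) dx by parts with u = log(x), dv = (-2*x) dx, so v = -x**2 [assuming x > 0]: now -x**2*log(x) + ∫(x) dx.
Step 2. Evaluate the standard form: now -x**2*log(x) + x**2/2.
Answer: -x**2*log(x) + x**2/2.


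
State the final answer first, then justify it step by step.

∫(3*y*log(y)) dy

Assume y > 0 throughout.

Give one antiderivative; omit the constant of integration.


The answer is 3*y**2*log(y)/2 - 3*y**2/4.
Step 1. Integrate ∫(3*y*log(y)) dy by parts with u = log(y), dv = (3*y) dy, so v = 3*y**2/2 [assuming y > 0]: now 3*y**2*log(y)/2 + ∫(-3*y/2) dy.
Step 2. Evaluate the standard form: now 3*y**2*log(y)/2 - 3*y**2/4.
Answer: 3*y**2*log(y)/2 - 3*y**2/4.


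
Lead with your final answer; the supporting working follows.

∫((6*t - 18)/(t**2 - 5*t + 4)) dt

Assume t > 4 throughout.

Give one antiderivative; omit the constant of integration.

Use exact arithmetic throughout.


The answer is 2*log(t - 4) + 4*log(t - 1).
Step 1. Decompose ∫((6*t - 18)/(t**2 - 5*t + 4)) dt by partial fractions, (6*t - 18)/(t**2 - 5*t + 4) = 4/(t - 1) + 2/(t - 4): now ∫(2/(t - 4)) dt + ∫(4/(t - 1)) dt.
Step 2. Evaluate the standard form [assuming t > 1]: now 4*log(t - 1) + ∫(2/(t - 4)) dt.
Step 3. Evaluate the standard form [assuming t > 4]: now 2*log(t - 4) + 4*log(t - 1).
Answer: 2*log(t - 4) + 4*log(t - 1).


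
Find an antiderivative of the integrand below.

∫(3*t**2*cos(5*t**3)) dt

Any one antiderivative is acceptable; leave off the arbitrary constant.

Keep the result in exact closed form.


Answer: sin(5*t**3)/5.


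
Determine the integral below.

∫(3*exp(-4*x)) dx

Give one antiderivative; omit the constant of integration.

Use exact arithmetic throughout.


Answer: -3*exp(-4*x)/4.


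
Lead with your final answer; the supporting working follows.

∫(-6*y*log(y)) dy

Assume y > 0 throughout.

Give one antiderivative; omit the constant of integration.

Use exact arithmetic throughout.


The answer is -3*y**2*log(y) + 3*y**2/2.
Step 1. Integrate ∫(-6*y*log(y)) dy by parts with u = log(y), dv = (-6*y) dy, so v = -3*y**2 [assuming y > 0]: now -3*y**2*log(y) + ∫(3*y) dy.
Step 2. Evaluate the standard form: now -3*y**2*log(y) + 3*y**2/2.
Answer: -3*y**2*log(y) + 3*y**2/2.


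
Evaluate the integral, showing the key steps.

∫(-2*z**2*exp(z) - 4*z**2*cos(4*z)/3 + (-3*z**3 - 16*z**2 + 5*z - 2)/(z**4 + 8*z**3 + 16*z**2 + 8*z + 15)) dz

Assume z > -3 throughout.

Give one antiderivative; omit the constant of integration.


Step 1. Rewrite: now ∫(-2*z**2*exp(z)) dz + ∫(-4*z**2*cos(4*z)/3) dz + ∫((-3*z**3 - 16*z**2 + 5*z - 2)/(z**4 + 8*z**3 + 16*z**2 + 8*z + 15)) dz.
Step 2. Decompose ∫((-3*z**3 - 16*z**2 + 5*z - 2)/(z**4 + 8*z**3 + 16*z**2 + 8*z + 15)) dz by partial fractions, (-3*z**3 - 16*z**2 + 5*z - 2)/(z**4 + 8*z**3 + 16*z**2 + 8*z + 15) = 1/(z**2 + 1) + 1/(z + 5) - 4/(z + 3): now ∫(-2*z**2*exp(z)) dz + ∫(-4*z**2*cos(4*z)/3) dz + ∫(-4/(z + 3)) dz + ∫(1/(z + 5)) dz + ∫(1/(z**2 + 1)) dz.
Step 3. Evaluate the standard form [assuming z > -5]: now log(z + 5) + ∫(-2*z**2*exp(z)) dz + ∫(-4*z**2*cos(4*z)/3) dz + ∫(-4/(z + 3)) dz + ∫(1/(z**2 + 1)) dz.
Step 4. Evaluate the standard form [assuming z > -3]: now -4*log(z + 3) + log(z + 5) + ∫(-2*z**2*exp(z)) dz + ∫(-4*z**2*cos(4*z)/3) dz + ∫(1/(z**2 + 1)) dz.
Step 5. Evaluate the standard form: now -4*log(z + 3) + log(z + 5) + atan(z) + ∫(-2*z**2*exp(z)) dz + ∫(-4*z**2*cos(4*z)/3) dz.
Step 6. Integrate ∫(-2*z**2*exp(z)) dz by parts with u = z**2, dv = (-2*exp(z)) dz, so v = -2*exp(z): now -2*z**2*exp(z) - 4*log(z + 3) + log(z + 5) + atan(z) + ∫(4*z*exp(z)) dz + ∫(-4*z**2*cos(4*z)/3) dz.
Step 7. Integrate ∫(4*z*exp(z)) dz by parts with u = z, dv = (4*exp(z)) dz, so v = 4*exp(z): now -2*z**2*exp(z) + 4*z*exp(z) - 4*log(z + 3) + log(z + 5) + atan(z) + ∫(-4*z**2*cos(4*z)/3) dz + ∫(-4*exp(z)) dz.
Step 8. Evaluate the standard form: now -2*z**2*exp(z) + 4*z*exp(z) - 4*exp(z) - 4*log(z + 3) + log(z + 5) + atan(z) + ∫(-4*z**2*cos(4*z)/3) dz.
Step 9. Integrate ∫(-4*z**2*cos(4*z)/3) dz by parts with u = z**2, dv = (-4*cos(4*z)/3) dz, so v = -sin(4*z)/3: now -2*z**2*exp(z) - z**2*sin(4*z)/3 + 4*z*exp(z) - 4*exp(z) - 4*log(z + 3) + log(z + 5) + atan(z) + ∫(2*z*sin(4*z)/3) dz.
Step 10. Integrate ∫(2*z*sin(4*z)/3) dz by parts with u = z, dv = (2*sin(4*z)/3) dz, so v = -cos(4*z)/6: now -2*z**2*exp(z) - z**2*sin(4*z)/3 + 4*z*exp(z) - z*cos(4*z)/6 - 4*exp(z) - 4*log(z + 3) + log(z + 5) + atan(z) + ∫(cos(4*z)/6) dz.
Step 11. Evaluate the standard form: now -2*z**2*exp(z) - z**2*sin(4*z)/3 + 4*z*exp(z) - z*cos(4*z)/6 - 4*exp(z) - 4*log(z + 3) + log(z + 5) + sin(4*z)/24 + atan(z).
Answer: -2*z**2*exp(z) - z**2*sin(4*z)/3 + 4*z*exp(z) - z*cos(4*z)/6 - 4*exp(z) - 4*log(z + 3) + log(z + 5) + sin(4*z)/24 + atan(z).


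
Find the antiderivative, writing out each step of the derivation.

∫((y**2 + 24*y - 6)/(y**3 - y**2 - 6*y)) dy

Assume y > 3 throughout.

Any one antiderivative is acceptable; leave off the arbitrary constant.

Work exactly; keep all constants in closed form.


Step 1. Decompose ∫((y**2 + 24*y - 6)/(y**3 - y**2 - 6*y)) dy by partial fractions, (y**2 + 24*y - 6)/(y**3 - y**2 - 6*y) = -5/(y + 2) + 5/(y - 3) + 1/y: now ∫(1/y) dy + ∫(5/(y - 3)) dy + ∫(-5/(y + 2)) dy.
Step 2. Evaluate the standard form [assuming y > -2]: now -5*log(y + 2) + ∫(1/y) dy + ∫(5/(y - 3)) dy.
Step 3. Evaluate the standard form [assuming y > 0]: now log(y) - 5*log(y + 2) + ∫(5/(y - 3)) dy.
Step 4. Evaluate the standard form [assuming y > 3]: now log(y) + 5*log(y - 3) - 5*log(y + 2).
Answer: log(y) + 5*log(y - 3) - 5*log(y + 2).


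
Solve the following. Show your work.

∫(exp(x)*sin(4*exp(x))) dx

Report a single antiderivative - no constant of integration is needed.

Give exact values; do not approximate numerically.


Step 1. Substitute u = exp(x), turning ∫(exp(x)*sin(4*exp(x))) dx into ∫(sin(4*u)) du: now ∫(sin(4*u)) du.
Step 2. Evaluate the standard form: now -cos(4*u)/4.
Step 3. Substitute back u = exp(x): now -cos(4*exp(x))/4.
Answer: -cos(4*exp(x))/4.


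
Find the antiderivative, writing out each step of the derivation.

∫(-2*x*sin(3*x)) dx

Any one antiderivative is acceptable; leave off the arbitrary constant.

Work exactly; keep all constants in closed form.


Step 1. Integrate ∫(-2*x*sin(3*x)) dx by parts with u = x, dv = (-2*sin(3*x)) dx, so v = 2*cos(3*x)/3: now 2*x*cos(3*x)/3 + ∫(-2*cos(3*x)/3) dx.
Step 2. Evaluate the standard form: now 2*x*cos(3*x)/3 - 2*sin(3*x)/9.
Answer: 2*x*cos(3*x)/3 - 2*sin(3*x)/9.


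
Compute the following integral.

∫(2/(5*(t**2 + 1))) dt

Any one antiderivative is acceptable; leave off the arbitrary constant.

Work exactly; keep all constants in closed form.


Answer: 2*atan(t)/5.


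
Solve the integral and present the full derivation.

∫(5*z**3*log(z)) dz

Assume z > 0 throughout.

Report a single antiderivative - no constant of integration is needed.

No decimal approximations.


Step 1. Integrate ∫(5*z**3*log(z)) dz by parts with u = log(z), dv = (5*z**3) dz, so v = 5*z**4/4 [assuming z > 0]: now 5*z**4*log(z)/4 + ∫(-5*z**3/4) dz.
Step 2. Evaluate the standard form: now 5*z**4*log(z)/4 - 5*z**4/16.
Answer: 5*z**4*log(z)/4 - 5*z**4/16.


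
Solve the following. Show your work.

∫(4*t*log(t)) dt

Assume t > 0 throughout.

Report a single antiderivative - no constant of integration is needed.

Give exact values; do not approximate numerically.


Step 1. Integrate ∫(4*t*log(t)) dt by parts with u = log(t), dv = (4*t) dt, so v = 2*t**2 [assuming t > 0]: now 2*t**2*log(t) + ∫(-2*t) dt.
Step 2. Evaluate the standard form: now 2*t**2*log(t) - t**2.
Answer: 2*t**2*log(t) - t**2.


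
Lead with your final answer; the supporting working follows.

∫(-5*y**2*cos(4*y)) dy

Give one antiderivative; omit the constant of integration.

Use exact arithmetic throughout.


The answer is -5*y**2*sin(4*y)/4 - 5*y*cos(4*y)/8 + 5*sin(4*y)/32.
Step 1. Integrate ∫(-5*y**2*cos(4*y)) dy by parts with u = y**2, dv = (-5*cos(4*y)) dy, so v = -5*sin(4*y)/4: now -5*y**2*sin(4*y)/4 + ∫(5*y*sin(4*y)/2) dy.
Step 2. Integrate ∫(5*y*sin(4*y)/2) dy by parts with u = y, dv = (5*sin(4*y)/2) dy, so v = -5*cos(4*y)/8: now -5*y**2*sin(4*y)/4 - 5*y*cos(4*y)/8 + ∫(5*cos(4*y)/8) dy.
Step 3. Evaluate the standard form: now -5*y**2*sin(4*y)/4 - 5*y*cos(4*y)/8 + 5*sin(4*y)/32.
Answer: -5*y**2*sin(4*y)/4 - 5*y*cos(4*y)/8 + 5*sin(4*y)/32.


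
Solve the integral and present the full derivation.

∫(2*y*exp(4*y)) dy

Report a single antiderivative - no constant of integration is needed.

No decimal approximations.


Step 1. Integrate ∫(2*y*exp(4*y)) dy by parts with u = y, dv = (2*exp(4*y)) dy, so v = exp(4*y)/2: now y*exp(4*y)/2 + ∫(-exp(4*y)/2) dy.
Step 2. Evaluate the standard form: now y*exp(4*y)/2 - exp(4*y)/8.
Answer: y*exp(4*y)/2 - exp(4*y)/8.


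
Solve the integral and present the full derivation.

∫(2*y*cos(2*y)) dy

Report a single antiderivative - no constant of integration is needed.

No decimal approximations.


Step 1. Integrate ∫(2*y*cos(2*y)) dy by parts with u = y, dv = (2*cos(2*y)) dy, so v = sin(2*y): now y*sin(2*y) + ∫(-sin(2*y)) dy.
Step 2. Evaluate the standard form: now y*sin(2*y) + cos(2*y)/2.
Answer: y*sin(2*y) + cos(2*y)/2.


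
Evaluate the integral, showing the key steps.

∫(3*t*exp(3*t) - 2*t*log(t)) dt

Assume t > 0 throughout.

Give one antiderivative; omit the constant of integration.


Step 1. Rewrite: now ∫(3*t*exp(3*t)) dt + ∫(-2*t*log(t)) dt.
Step 2. Integrate ∫(-2*t*log(t)) dt by parts with u = log(t), dv = (-2*t) dt, so v = -t**2 [assuming t > 0]: now -t**2*log(t) + ∫(t) dt + ∫(3*t*exp(3*t)) dt.
Step 3. Evaluate the standard form: now -t**2*log(t) + t**2/2 + ∫(3*t*exp(3*t)) dt.
Step 4. Integrate ∫(3*t*exp(3*t)) dt by parts with u = t, dv = (3*exp(3*t)) dt, so v = exp(3*t): now -t**2*log(t) + t**2/2 + t*exp(3*t) + ∫(-exp(3*t)) dt.
Step 5. Evaluate the standard form: now -t**2*log(t) + t**2/2 + t*exp(3*t) - exp(3*t)/3.
Answer: -t**2*log(t) + t**2/2 + t*exp(3*t) - exp(3*t)/3.


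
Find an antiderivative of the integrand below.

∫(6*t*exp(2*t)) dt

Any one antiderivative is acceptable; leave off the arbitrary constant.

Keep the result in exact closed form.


Answer: 3*t*exp(2*t) - 3*exp(2*t)/2.


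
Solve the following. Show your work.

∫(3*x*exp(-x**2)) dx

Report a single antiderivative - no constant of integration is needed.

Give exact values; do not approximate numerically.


Step 1. Substitute u = x**2, turning ∫(3*x*exp(-x**2)) dx into ∫(3*exp(-u)/2) du: now ∫(3*exp(-u)/2) du.
Step 2. Evaluate the standard form: now -3*exp(-u)/2.
Step 3. Substitute back u = x**2: now -3*exp(-x**2)/2.
Answer: -3*exp(-x**2)/2.


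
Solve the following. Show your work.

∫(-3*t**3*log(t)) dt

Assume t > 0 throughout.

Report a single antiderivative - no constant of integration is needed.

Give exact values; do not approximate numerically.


Step 1. Integrate ∫(-3*t**3*log(t)) dt by parts with u = log(t), dv = (-3*t**3) dt, so v = -3*t**4/4 [assuming t > 0]: now -3*t**4*log(t)/4 + ∫(3*t**3/4) dt.
Step 2. Evaluate the standard form: now -3*t**4*log(t)/4 + 3*t**4/16.
Answer: -3*t**4*log(t)/4 + 3*t**4/16.


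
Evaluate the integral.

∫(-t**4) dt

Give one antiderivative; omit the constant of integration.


Answer: -t**5/5.


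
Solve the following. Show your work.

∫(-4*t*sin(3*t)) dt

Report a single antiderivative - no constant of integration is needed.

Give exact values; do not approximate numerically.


Step 1. Integrate ∫(-4*t*sin(3*t)) dt by parts with u = t, dv = (-4*sin(3*t)) dt, so v = 4*cos(3*t)/3: now 4*t*cos(3*t)/3 + ∫(-4*cos(3*t)/3) dt.
Step 2. Evaluate the standard form: now 4*t*cos(3*t)/3 - 4*sin(3*t)/9.
Answer: 4*t*cos(3*t)/3 - 4*sin(3*t)/9.


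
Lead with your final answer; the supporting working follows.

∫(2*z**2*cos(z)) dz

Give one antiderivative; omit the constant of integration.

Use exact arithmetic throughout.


The answer is 2*z**2*sin(z) + 4*z*cos(z) - 4*sin(z).
Step 1. Integrate ∫(2*z**2*cos(z)) dz by parts with u = z**2, dv = (2*cos(z)) dz, so v = 2*sin(z): now 2*z**2*sin(z) + ∫(-4*z*sin(z)) dz.
Step 2. Integrate ∫(-4*z*sin(z)) dz by parts with u = z, dv = (-4*sin(z)) dz, so v = 4*cos(z): now 2*z**2*sin(z) + 4*z*cos(z) + ∫(-4*cos(z)) dz.
Step 3. Evaluate the standard form: now 2*z**2*sin(z) + 4*z*cos(z) - 4*sin(z).
Answer: 2*z**2*sin(z) + 4*z*cos(z) - 4*sin(z).


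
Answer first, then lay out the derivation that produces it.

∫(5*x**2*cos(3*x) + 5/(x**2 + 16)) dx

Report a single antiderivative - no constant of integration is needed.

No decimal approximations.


The answer is 5*x**2*sin(3*x)/3 + 10*x*cos(3*x)/9 - 10*sin(3*x)/27 + 5*atan(x/4)/4.
Step 1. Rewrite: now ∫(5*x**2*cos(3*x)) dx + ∫(5/(x**2 + 16)) dx.
Step 2. Integrate ∫(5*x**2*cos(3*x)) dx by parts with u = x**2, dv = (5*cos(3*x)) dx, so v = 5*sin(3*x)/3: now 5*x**2*sin(3*x)/3 + ∫(-10*x*sin(3*x)/3) dx + ∫(5/(x**2 + 16)) dx.
Step 3. Integrate ∫(-10*x*sin(3*x)/3) dx by parts with u = x, dv = (-10*sin(3*x)/3) dx, so v = 10*cos(3*x)/9: now 5*x**2*sin(3*x)/3 + 10*x*cos(3*x)/9 + ∫(5/(x**2 + 16)) dx + ∫(-10*cos(3*x)/9) dx.
Step 4. Evaluate the standard form: now 5*x**2*sin(3*x)/3 + 10*x*cos(3*x)/9 - 10*sin(3*x)/27 + ∫(5/(x**2 + 16)) dx.
Step 5. Evaluate the standard form: now 5*x**2*sin(3*x)/3 + 10*x*cos(3*x)/9 - 10*sin(3*x)/27 + 5*atan(x/4)/4.
Answer: 5*x**2*sin(3*x)/3 + 10*x*cos(3*x)/9 - 10*sin(3*x)/27 + 5*atan(x/4)/4.


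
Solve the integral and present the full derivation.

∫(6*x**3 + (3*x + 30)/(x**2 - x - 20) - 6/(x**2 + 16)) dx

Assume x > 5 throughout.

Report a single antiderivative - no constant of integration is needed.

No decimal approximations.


Step 1. Rewrite: now ∫(6*x**3) dx + ∫((3*x + 30)/(x**2 - x - 20)) dx + ∫(-6/(x**2 + 16)) dx.
Step 2. Decompose ∫((3*x + 30)/(x**2 - x - 20)) dx by partial fractions, (3*x + 30)/(x**2 - x - 20) = -2/(x + 4) + 5/(x - 5): now ∫(6*x**3) dx + ∫(5/(x - 5)) dx + ∫(-2/(x + 4)) dx + ∫(-6/(x**2 + 16)) dx.
Step 3. Evaluate the standard form [assuming x > -4]: now -2*log(x + 4) + ∫(6*x**3) dx + ∫(5/(x - 5)) dx + ∫(-6/(x**2 + 16)) dx.
Step 4. Evaluate the standard form [assuming x > 5]: now 5*log(x - 5) - 2*log(x + 4) + ∫(6*x**3) dx + ∫(-6/(x**2 + 16)) dx.
Step 5. Evaluate the standard form: now 5*log(x - 5) - 2*log(x + 4) - 3*atan(x/4)/2 + ∫(6*x**3) dx.
Step 6. Evaluate the standard form: now 3*x**4/2 + 5*log(x - 5) - 2*log(x + 4) - 3*atan(x/4)/2.
Answer: 3*x**4/2 + 5*log(x - 5) - 2*log(x + 4) - 3*atan(x/4)/2.


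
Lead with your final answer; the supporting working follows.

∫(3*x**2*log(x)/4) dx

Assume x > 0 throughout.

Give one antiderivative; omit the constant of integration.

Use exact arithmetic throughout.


The answer is x**3*log(x)/4 - x**3/12.
Step 1. Integrate ∫(3*x**2*log(x)/4) dx by parts with u = log(x), dv = (3*x**2/4) dx, so v = x**3/4 [assuming x > 0]: now x**3*log(x)/4 + ∫(-x**2/4) dx.
Step 2. Evaluate the standard form: now x**3*log(x)/4 - x**3/12.
Answer: x**3*log(x)/4 - x**3/12.


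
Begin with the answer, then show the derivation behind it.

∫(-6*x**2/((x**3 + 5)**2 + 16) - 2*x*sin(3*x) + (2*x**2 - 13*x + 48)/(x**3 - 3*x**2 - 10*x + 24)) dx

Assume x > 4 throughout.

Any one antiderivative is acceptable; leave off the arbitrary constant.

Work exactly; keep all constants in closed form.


The answer is 2*x*cos(3*x)/3 + 2*log(x - 4) - 3*log(x - 2) + 3*log(x + 3) - 2*sin(3*x)/9 - atan(x**3/4 + 5/4)/2.
Step 1. Rewrite: now ∫(-2*x*sin(3*x)) dx + ∫(-6*x**2/((x**3 + 5)**2 + 16)) dx + ∫((2*x**2 - 13*x + 48)/(x**3 - 3*x**2 - 10*x + 24)) dx.
Step 2. Decompose ∫((2*x**2 - 13*x + 48)/(x**3 - 3*x**2 - 10*x + 24)) dx by partial fractions, (2*x**2 - 13*x + 48)/(x**3 - 3*x**2 - 10*x + 24) = 3/(x + 3) - 3/(x - 2) + 2/(x - 4): now ∫(-2*x*sin(3*x)) dx + ∫(-6*x**2/((x**3 + 5)**2 + 16)) dx + ∫(2/(x - 4)) dx + ∫(-3/(x - 2)) dx + ∫(3/(x + 3)) dx.
Step 3. Evaluate the standard form [assuming x > -3]: now 3*log(x + 3) + ∫(-2*x*sin(3*x)) dx + ∫(-6*x**2/((x**3 + 5)**2 + 16)) dx + ∫(2/(x - 4)) dx + ∫(-3/(x - 2)) dx.
Step 4. Evaluate the standard form [assuming x > 4]: now 2*log(x - 4) + 3*log(x + 3) + ∫(-2*x*sin(3*x)) dx + ∫(-6*x**2/((x**3 + 5)**2 + 16)) dx + ∫(-3/(x - 2)) dx.
Step 5. Evaluate the standard form [assuming x > 2]: now 2*log(x - 4) - 3*log(x - 2) + 3*log(x + 3) + ∫(-2*x*sin(3*x)) dx + ∫(-6*x**2/((x**3 + 5)**2 + 16)) dx.
Step 6. Integrate ∫(-2*x*sin(3*x)) dx by parts with u = x, dv = (-2*sin(3*x)) dx, so v = 2*cos(3*x)/3: now 2*x*cos(3*x)/3 + 2*log(x - 4) - 3*log(x - 2) + 3*log(x + 3) + ∫(-6*x**2/((x**3 + 5)**2 + 16)) dx + ∫(-2*cos(3*x)/3) dx.
Step 7. Evaluate the standard form: now 2*x*cos(3*x)/3 + 2*log(x - 4) - 3*log(x - 2) + 3*log(x + 3) - 2*sin(3*x)/9 + ∫(-6*x**2/((x**3 + 5)**2 + 16)) dx.
Step 8. Substitute u = x**3 + 5, turning ∫(-6*x**2/((x**3 + 5)**2 + 16)) dx into ∫(-2/(u**2 + 16)) du: now 2*x*cos(3*x)/3 + 2*log(x - 4) - 3*log(x - 2) + 3*log(x + 3) - 2*sin(3*x)/9 + ∫(-2/(u**2 + 16)) du.
Step 9. Evaluate the standard form: now 2*x*cos(3*x)/3 + 2*log(x - 4) - 3*log(x - 2) + 3*log(x + 3) - 2*sin(3*x)/9 - atan(u/4)/2.
Step 10. Substitute back u = x**3 + 5: now 2*x*cos(3*x)/3 + 2*log(x - 4) - 3*log(x - 2) + 3*log(x + 3) - 2*sin(3*x)/9 - atan(x**3/4 + 5/4)/2.
Answer: 2*x*cos(3*x)/3 + 2*log(x - 4) - 3*log(x - 2) + 3*log(x + 3) - 2*sin(3*x)/9 - atan(x**3/4 + 5/4)/2.


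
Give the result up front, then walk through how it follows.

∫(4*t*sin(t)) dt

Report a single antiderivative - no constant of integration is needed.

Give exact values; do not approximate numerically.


The answer is -4*t*cos(t) + 4*sin(t).
Step 1. Integrate ∫(4*t*sin(t)) dt by parts with u = t, dv = (4*sin(t)) dt, so v = -4*cos(t): now -4*t*cos(t) + ∫(4*cos(t)) dt.
Step 2. Evaluate the standard form: now -4*t*cos(t) + 4*sin(t).
Answer: -4*t*cos(t) + 4*sin(t).


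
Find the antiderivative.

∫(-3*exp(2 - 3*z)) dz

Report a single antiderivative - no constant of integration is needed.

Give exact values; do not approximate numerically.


Answer: exp(2 - 3*z).


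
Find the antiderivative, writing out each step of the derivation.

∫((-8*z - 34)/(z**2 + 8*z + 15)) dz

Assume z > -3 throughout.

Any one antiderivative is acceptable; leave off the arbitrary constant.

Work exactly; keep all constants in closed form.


Step 1. Decompose ∫((-8*z - 34)/(z**2 + 8*z + 15)) dz by partial fractions, (-8*z - 34)/(z**2 + 8*z + 15) = -3/(z + 5) - 5/(z + 3): now ∫(-5/(z + 3)) dz + ∫(-3/(z + 5)) dz.
Step 2. Evaluate the standard form [assuming z > -3]: now -5*log(z + 3) + ∫(-3/(z + 5)) dz.
Step 3. Evaluate the standard form [assuming z > -5]: now -5*log(z + 3) - 3*log(z + 5).
Answer: -5*log(z + 3) - 3*log(z + 5).


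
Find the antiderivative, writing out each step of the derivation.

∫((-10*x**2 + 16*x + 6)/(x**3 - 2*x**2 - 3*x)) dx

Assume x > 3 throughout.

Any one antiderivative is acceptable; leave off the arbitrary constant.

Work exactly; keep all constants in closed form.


Step 1. Decompose ∫((-10*x**2 + 16*x + 6)/(x**3 - 2*x**2 - 3*x)) dx by partial fractions, (-10*x**2 + 16*x + 6)/(x**3 - 2*x**2 - 3*x) = -5/(x + 1) - 3/(x - 3) - 2/x: now ∫(-2/x) dx + ∫(-3/(x - 3)) dx + ∫(-5/(x + 1)) dx.
Step 2. Evaluate the standard form [assuming x > -1]: now -5*log(x + 1) + ∫(-2/x) dx + ∫(-3/(x - 3)) dx.
Step 3. Evaluate the standard form [assuming x > 3]: now -3*log(x - 3) - 5*log(x + 1) + ∫(-2/x) dx.
Step 4. Evaluate the standard form [assuming x > 0]: now -2*log(x) - 3*log(x - 3) - 5*log(x + 1).
Answer: -2*log(x) - 3*log(x - 3) - 5*log(x + 1).


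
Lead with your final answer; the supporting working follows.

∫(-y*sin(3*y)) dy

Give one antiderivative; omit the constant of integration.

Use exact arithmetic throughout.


The answer is y*cos(3*y)/3 - sin(3*y)/9.
Step 1. Integrate ∫(-y*sin(3*y)) dy by parts with u = y, dv = (-sin(3*y)) dy, so v = cos(3*y)/3: now y*cos(3*y)/3 + ∫(-cos(3*y)/3) dy.
Step 2. Evaluate the standard form: now y*cos(3*y)/3 - sin(3*y)/9.
Answer: y*cos(3*y)/3 - sin(3*y)/9.


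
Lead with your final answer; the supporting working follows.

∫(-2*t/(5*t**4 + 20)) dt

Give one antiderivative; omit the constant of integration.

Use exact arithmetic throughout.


The answer is -atan(t**2/2)/10.
Step 1. Substitute u = t**2, turning ∫(-2*t/(5*t**4 + 20)) dt into ∫(-1/(5*(u**2 + 4))) du: now ∫(-1/(5*(u**2 + 4))) du.
Step 2. Evaluate the standard form: now -atan(u/2)/10.
Step 3. Substitute back u = t**2: now -atan(t**2/2)/10.
Answer: -atan(t**2/2)/10.


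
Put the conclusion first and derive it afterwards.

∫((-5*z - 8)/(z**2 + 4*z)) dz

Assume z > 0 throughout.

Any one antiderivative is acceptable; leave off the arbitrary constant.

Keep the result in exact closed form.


The answer is -2*log(z) - 3*log(z + 4).
Step 1. Decompose ∫((-5*z - 8)/(z**2 + 4*z)) dz by partial fractions, (-5*z - 8)/(z**2 + 4*z) = -3/(z + 4) - 2/z: now ∫(-2/z) dz + ∫(-3/(z + 4)) dz.
Step 2. Evaluate the standard form [assuming z > -4]: now -3*log(z + 4) + ∫(-2/z) dz.
Step 3. Evaluate the standard form [assuming z > 0]: now -2*log(z) - 3*log(z + 4).
Answer: -2*log(z) - 3*log(z + 4).


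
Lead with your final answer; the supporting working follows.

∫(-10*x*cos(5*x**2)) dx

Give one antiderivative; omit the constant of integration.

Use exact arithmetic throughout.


The answer is -sin(5*x**2).
Step 1. Substitute u = x**2, turning ∫(-10*x*cos(5*x**2)) dx into ∫(-5*cos(5*u)) du: now ∫(-5*cos(5*u)) du.
Step 2. Evaluate the standard form: now -sin(5*u).
Step 3. Substitute back u = x**2: now -sin(5*x**2).
Answer: -sin(5*x**2).


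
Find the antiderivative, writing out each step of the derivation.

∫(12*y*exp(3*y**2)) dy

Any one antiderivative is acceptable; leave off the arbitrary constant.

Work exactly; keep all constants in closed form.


Step 1. Substitute u = y**2, turning ∫(12*y*exp(3*y**2)) dy into ∫(6*exp(3*u)) du: now ∫(6*exp(3*u)) du.
Step 2. Evaluate the standard form: now 2*exp(3*u).
Step 3. Substitute back u = y**2: now 2*exp(3*y**2).
Answer: 2*exp(3*y**2).


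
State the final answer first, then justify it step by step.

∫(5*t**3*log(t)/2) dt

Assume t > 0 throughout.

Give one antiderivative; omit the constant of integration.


The answer is 5*t**4*log(t)/8 - 5*t**4/32.
Step 1. Integrate ∫(5*t**3*log(t)/2) dt by parts with u = log(t), dv = (5*t**3/2) dt, so v = 5*t**4/8 [assuming t > 0]: now 5*t**4*log(t)/8 + ∫(-5*t**3/8) dt.
Step 2. Evaluate the standard form: now 5*t**4*log(t)/8 - 5*t**4/32.
Answer: 5*t**4*log(t)/8 - 5*t**4/32.


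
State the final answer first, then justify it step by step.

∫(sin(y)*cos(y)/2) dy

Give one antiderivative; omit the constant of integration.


The answer is sin(y)**2/4.
Step 1. Substitute u = sin(y), turning ∫(sin(y)*cos(y)/2) dy into ∫(u/2) du: now ∫(u/2) du.
Step 2. Evaluate the standard form: now u**2/4.
Step 3. Substitute back u = sin(y): now sin(y)**2/4.
Answer: sin(y)**2/4.


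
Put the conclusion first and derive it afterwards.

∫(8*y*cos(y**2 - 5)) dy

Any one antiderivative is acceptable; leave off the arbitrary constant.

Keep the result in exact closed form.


The answer is 4*sin(y**2 - 5).
Step 1. Substitute u = y**2 - 5, turning ∫(8*y*cos(y**2 - 5)) dy into ∫(4*cos(u)) du: now ∫(4*cos(u)) du.
Step 2. Evaluate the standard form: now 4*sin(u).
Step 3. Substitute back u = y**2 - 5: now 4*sin(y**2 - 5).
Answer: 4*sin(y**2 - 5).


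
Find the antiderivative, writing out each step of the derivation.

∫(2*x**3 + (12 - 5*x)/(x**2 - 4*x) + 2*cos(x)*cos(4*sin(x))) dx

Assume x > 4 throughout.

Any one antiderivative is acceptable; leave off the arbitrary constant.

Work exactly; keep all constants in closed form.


Step 1. Rewrite: now ∫(2*x**3) dx + ∫((12 - 5*x)/(x**2 - 4*x)) dx + ∫(2*cos(x)*cos(4*sin(x))) dx.
Step 2. Decompose ∫((12 - 5*x)/(x**2 - 4*x)) dx by partial fractions, (12 - 5*x)/(x**2 - 4*x) = -2/(x - 4) - 3/x: now ∫(-3/x) dx + ∫(2*x**3) dx + ∫(2*cos(x)*cos(4*sin(x))) dx + ∫(-2/(x - 4)) dx.
Step 3. Evaluate the standard form [assuming x > 0]: now -3*log(x) + ∫(2*x**3) dx + ∫(2*cos(x)*cos(4*sin(x))) dx + ∫(-2/(x - 4)) dx.
Step 4. Evaluate the standard form [assuming x > 4]: now -3*log(x) - 2*log(x - 4) + ∫(2*x**3) dx + ∫(2*cos(x)*cos(4*sin(x))) dx.
Step 5. Evaluate the standard form: now x**4/2 - 3*log(x) - 2*log(x - 4) + ∫(2*cos(x)*cos(4*sin(x))) dx.
Step 6. Substitute u = sin(x), turning ∫(2*cos(x)*cos(4*sin(x))) dx into ∫(2*cos(4*u)) du: now x**4/2 - 3*log(x) - 2*log(x - 4) + ∫(2*cos(4*u)) du.
Step 7. Evaluate the standard form: now x**4/2 - 3*log(x) - 2*log(x - 4) + sin(4*u)/2.
Step 8. Substitute back u = sin(x): now x**4/2 - 3*log(x) - 2*log(x - 4) + sin(4*sin(x))/2.
Answer: x**4/2 - 3*log(x) - 2*log(x - 4) + sin(4*sin(x))/2.


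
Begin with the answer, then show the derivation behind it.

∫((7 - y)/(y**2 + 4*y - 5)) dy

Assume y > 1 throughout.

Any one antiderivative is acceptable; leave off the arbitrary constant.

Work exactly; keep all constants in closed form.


The answer is log(y - 1) - 2*log(y + 5).
Step 1. Decompose ∫((7 - y)/(y**2 + 4*y - 5)) dy by partial fractions, (7 - y)/(y**2 + 4*y - 5) = -2/(y + 5) + 1/(y - 1): now ∫(1/(y - 1)) dy + ∫(-2/(y + 5)) dy.
Step 2. Evaluate the standard form [assuming y > 1]: now log(y - 1) + ∫(-2/(y + 5)) dy.
Step 3. Evaluate the standard form [assuming y > -5]: now log(y - 1) - 2*log(y + 5).
Answer: log(y - 1) - 2*log(y + 5).
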